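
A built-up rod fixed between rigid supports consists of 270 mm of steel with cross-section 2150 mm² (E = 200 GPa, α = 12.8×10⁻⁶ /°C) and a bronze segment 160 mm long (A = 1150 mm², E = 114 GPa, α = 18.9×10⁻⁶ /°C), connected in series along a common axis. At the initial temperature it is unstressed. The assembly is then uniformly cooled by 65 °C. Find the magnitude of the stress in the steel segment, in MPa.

With the walls removed the bar would change length by δ_free = Σ αᵢΔT Lᵢ = 12.8×10⁻⁶×65×270 + 18.9×10⁻⁶×65×160 = 0.4212 mm.
The walls prevent any net length change, so an axial force P (same in every segment) develops. Compatibility: P · Σ Lᵢ/(AᵢEᵢ) = δ_free.
The series flexibility is Σ Lᵢ/(AᵢEᵢ) = 270/(2150×200×10³) + 160/(1150×114×10³) = 1.848×10⁻⁶ mm/N.
So P = 0.4212 / 1.848×10⁻⁶ = 227.9 kN, tensile.
σ_{steel} = P / A = 227900 / 2150 = 106 MPa.

σ ≈ 106 MPa (tensile)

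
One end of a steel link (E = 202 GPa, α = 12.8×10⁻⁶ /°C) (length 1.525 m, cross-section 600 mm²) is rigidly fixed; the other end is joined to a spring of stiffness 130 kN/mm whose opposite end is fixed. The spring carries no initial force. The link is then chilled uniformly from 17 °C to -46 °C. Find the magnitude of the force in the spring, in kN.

P ≈ 60.7 kN

The unrestrained thermal change is αΔT L = 12.8×10⁻⁶ × 63 × 1525 = 1.23 mm.
With a force P in the spring, the elastic change of the link is PL/(AE) and that of the spring is P/k; compatibility requires their sum to equal δ_free.
So P = δ_free / [L/(AE) + 1/k] = 1.23 / [ 1525/(600×202×10³) + 1/(130×10³) ].
P = 1.23 / 2.027×10⁻⁵ = 60650 N.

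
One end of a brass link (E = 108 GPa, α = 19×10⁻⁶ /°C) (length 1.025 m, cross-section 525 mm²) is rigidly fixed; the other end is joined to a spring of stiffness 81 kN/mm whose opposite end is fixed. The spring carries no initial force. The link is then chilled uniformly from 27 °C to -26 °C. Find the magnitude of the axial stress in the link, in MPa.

σ ≈ 64.6 MPa (tensile)

Free thermal contraction: δ_free = αΔT L = 19×10⁻⁶ × 53 × 1025 = 1.032 mm.
With a force P in the spring, the elastic change of the link is PL/(AE) and that of the spring is P/k; compatibility requires their sum to equal δ_free.
P [ L/(AE) + 1/k ] = δ_free → P [ 1025/(525×108×10³) + 1/(81×10³) ] = 1.032.
P = 1.032 / 3.042×10⁻⁵ = 33930 N.
σ = P/A = 33930/525 = 64.62 MPa.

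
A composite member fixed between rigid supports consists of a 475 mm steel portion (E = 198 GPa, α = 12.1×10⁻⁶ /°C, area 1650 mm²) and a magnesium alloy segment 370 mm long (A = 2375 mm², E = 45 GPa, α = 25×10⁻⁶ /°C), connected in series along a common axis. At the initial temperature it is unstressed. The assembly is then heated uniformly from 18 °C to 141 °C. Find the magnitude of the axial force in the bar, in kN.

If the supports were absent, the total length change would be Σ αᵢΔT Lᵢ = 12.1×10⁻⁶×123×475 + 25×10⁻⁶×123×370 = 1.845 mm.
The walls prevent any net length change, so an axial force P (same in every segment) develops. Compatibility: P · Σ Lᵢ/(AᵢEᵢ) = δ_free.
The series flexibility is Σ Lᵢ/(AᵢEᵢ) = 475/(1650×198×10³) + 370/(2375×45×10³) = 4.916×10⁻⁶ mm/N.
Hence P = δ_free / Σ(L/AE) = 1.845/4.916×10⁻⁶ = 375.2 kN (compressive).

P ≈ 375 kN (compressive)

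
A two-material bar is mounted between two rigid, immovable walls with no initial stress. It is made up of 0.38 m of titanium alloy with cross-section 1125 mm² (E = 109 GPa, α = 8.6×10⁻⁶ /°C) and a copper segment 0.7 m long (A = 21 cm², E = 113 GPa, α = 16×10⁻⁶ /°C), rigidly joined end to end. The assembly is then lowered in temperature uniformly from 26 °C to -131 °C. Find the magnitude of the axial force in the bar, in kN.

If the supports were absent, the total length change would be Σ αᵢΔT Lᵢ = 8.6×10⁻⁶×157×380 + 16×10⁻⁶×157×700 = 2.271 mm.
Since the ends are fixed, an axial force P builds up, equal in every segment, with P · Σ Lᵢ/(AᵢEᵢ) = δ_free.
The series flexibility is Σ Lᵢ/(AᵢEᵢ) = 380/(1125×109×10³) + 700/(2100×113×10³) = 6.049×10⁻⁶ mm/N.
So P = 2.271 / 6.049×10⁻⁶ = 375.5 kN, tensile.

P ≈ 376 kN (tensile)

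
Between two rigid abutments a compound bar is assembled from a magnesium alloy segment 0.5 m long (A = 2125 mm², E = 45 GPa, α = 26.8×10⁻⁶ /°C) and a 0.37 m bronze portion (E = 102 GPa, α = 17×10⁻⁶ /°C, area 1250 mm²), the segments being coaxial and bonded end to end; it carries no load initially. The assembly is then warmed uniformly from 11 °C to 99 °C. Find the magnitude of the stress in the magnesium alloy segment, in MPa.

If the supports were absent, the total length change would be Σ αᵢΔT Lᵢ = 26.8×10⁻⁶×88×500 + 17×10⁻⁶×88×370 = 1.733 mm.
Since the ends are fixed, an axial force P builds up, equal in every segment, with P · Σ Lᵢ/(AᵢEᵢ) = δ_free.
The series flexibility is Σ Lᵢ/(AᵢEᵢ) = 500/(2125×45×10³) + 370/(1250×102×10³) = 8.131×10⁻⁶ mm/N.
P = 1.733 / 8.131×10⁻⁶ = 213100 N = 213.1 kN, compressive.
σ_{magnesium alloy} = P / A = 213100 / 2125 = 100.3 MPa.

σ ≈ 100 MPa (compressive)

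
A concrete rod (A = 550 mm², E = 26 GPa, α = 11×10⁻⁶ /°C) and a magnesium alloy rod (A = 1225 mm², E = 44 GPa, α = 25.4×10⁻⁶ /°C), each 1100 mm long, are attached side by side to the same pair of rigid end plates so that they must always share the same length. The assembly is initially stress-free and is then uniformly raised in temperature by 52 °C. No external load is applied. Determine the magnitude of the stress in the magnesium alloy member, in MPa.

Equilibrium of a rigid end plate with no external load gives equal and opposite internal forces ±P in the two members. Since α_{magnesium alloy} > α_{concrete}, heating drives the magnesium alloy into compression and the concrete into tension.
Compatibility of the two members (thermal + elastic change equal): (α₁ − α₂)ΔT = P·[1/(A₁E₁) + 1/(A₂E₂)].
|α₁ − α₂|·ΔT = 14.4×10⁻⁶ × 52 = 0.0007488.
1/(A₁E₁) + 1/(A₂E₂) = 1/(550×26×10³) + 1/(1225×44×10³) = 8.848×10⁻⁸ N⁻¹.
P = 0.0007488 / 8.848×10⁻⁸ = 8463 N = 8.463 kN.
σ_{magnesium alloy} = P/A₂ = 8463/1225 = 6.908 MPa, compressive.

σ ≈ 6.91 MPa (compressive)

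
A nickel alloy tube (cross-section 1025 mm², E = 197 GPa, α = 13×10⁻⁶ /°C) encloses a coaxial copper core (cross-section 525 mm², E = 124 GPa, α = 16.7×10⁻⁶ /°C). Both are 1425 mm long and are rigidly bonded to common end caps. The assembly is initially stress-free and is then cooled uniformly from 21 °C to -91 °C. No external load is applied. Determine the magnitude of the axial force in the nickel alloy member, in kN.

P ≈ 20.4 kN (compressive in the nickel alloy)

The copper has the larger α, so on cooling it would change length more than the nickel alloy if both were free. The rigid plates force a common final length, so the copper is put into tension and the nickel alloy into compression, with equal and opposite forces P (no external load).
Equating the net (thermal + elastic) strains gives |α₁ − α₂|·ΔT = P·[1/(A₁E₁) + 1/(A₂E₂)].
|α₁ − α₂|·ΔT = 3.7×10⁻⁶ × 112 = 0.0004144.
1/(A₁E₁) + 1/(A₂E₂) = 1/(1025×197×10³) + 1/(525×124×10³) = 2.031×10⁻⁸ N⁻¹.
P = 0.0004144 / 2.031×10⁻⁸ = 20400 N = 20.4 kN.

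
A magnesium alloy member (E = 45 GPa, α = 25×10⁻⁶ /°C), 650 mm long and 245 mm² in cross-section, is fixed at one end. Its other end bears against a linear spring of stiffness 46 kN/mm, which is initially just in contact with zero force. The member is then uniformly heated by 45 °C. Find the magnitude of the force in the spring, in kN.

P ≈ 9.06 kN

If the spring were absent the member would lengthen by αΔT L = 25×10⁻⁶ × 45 × 650 = 0.7312 mm.
Let P be the compressive force at the spring. The member shortens elastically by PL/(AE) and the spring compresses by P/k; together these equal δ_free.
So P = δ_free / [L/(AE) + 1/k] = 0.7312 / [ 650/(245×45×10³) + 1/(46×10³) ].
P = 0.7312 / 8.07×10⁻⁵ = 9062 N.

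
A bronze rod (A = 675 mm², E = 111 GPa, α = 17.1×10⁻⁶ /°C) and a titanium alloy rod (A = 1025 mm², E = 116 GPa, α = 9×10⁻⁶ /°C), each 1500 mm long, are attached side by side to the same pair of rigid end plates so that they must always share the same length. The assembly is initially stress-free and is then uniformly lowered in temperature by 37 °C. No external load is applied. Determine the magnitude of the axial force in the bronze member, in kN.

P ≈ 13.8 kN (tensile in the bronze)

The bronze has the larger α, so on cooling it would change length more than the titanium alloy if both were free. The rigid plates force a common final length, so the bronze is put into tension and the titanium alloy into compression, with equal and opposite forces P (no external load).
Setting the final lengths equal and cancelling L: (α₁ − α₂)ΔT = P/(A₁E₁) + P/(A₂E₂).
|α₁ − α₂|·ΔT = 8.1×10⁻⁶ × 37 = 0.0002997.
1/(A₁E₁) + 1/(A₂E₂) = 1/(675×111×10³) + 1/(1025×116×10³) = 2.176×10⁻⁸ N⁻¹.
P = 0.0002997 / 2.176×10⁻⁸ = 13770 N = 13.77 kN.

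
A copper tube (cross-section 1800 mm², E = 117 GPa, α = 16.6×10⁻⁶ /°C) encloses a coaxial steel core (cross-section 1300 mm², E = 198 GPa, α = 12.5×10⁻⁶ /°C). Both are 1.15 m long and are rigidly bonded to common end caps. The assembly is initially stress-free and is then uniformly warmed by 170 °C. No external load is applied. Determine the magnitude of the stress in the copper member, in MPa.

The copper has the larger α, so on heating it would change length more than the steel if both were free. The rigid plates force a common final length, so the copper is put into compression and the steel into tension, with equal and opposite forces P (no external load).
Equating the net (thermal + elastic) strains gives |α₁ − α₂|·ΔT = P·[1/(A₁E₁) + 1/(A₂E₂)].
|α₁ − α₂|·ΔT = 4.1×10⁻⁶ × 170 = 0.000697.
1/(A₁E₁) + 1/(A₂E₂) = 1/(1800×117×10³) + 1/(1300×198×10³) = 8.633×10⁻⁹ N⁻¹.
So P = 0.000697 / 8.633×10⁻⁹ = 80.73 kN.
σ_{copper} = P/A₁ = 80730/1800 = 44.85 MPa, compressive.

σ ≈ 44.9 MPa (compressive)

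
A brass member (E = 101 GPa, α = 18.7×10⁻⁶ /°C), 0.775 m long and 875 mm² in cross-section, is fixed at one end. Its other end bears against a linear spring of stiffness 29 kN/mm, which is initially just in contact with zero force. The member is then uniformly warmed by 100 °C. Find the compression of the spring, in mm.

δ ≈ 1.16 mm

The unrestrained thermal change is αΔT L = 18.7×10⁻⁶ × 100 × 775 = 1.449 mm.
With a force P in the spring, the elastic change of the member is PL/(AE) and that of the spring is P/k; compatibility requires their sum to equal δ_free.
So P = δ_free / [L/(AE) + 1/k] = 1.449 / [ 775/(875×101×10³) + 1/(29×10³) ].
P = 1.449 / 4.325×10⁻⁵ = 33510 N.
Spring compression = P/k = 33510/(29×10³) = 1.155 mm.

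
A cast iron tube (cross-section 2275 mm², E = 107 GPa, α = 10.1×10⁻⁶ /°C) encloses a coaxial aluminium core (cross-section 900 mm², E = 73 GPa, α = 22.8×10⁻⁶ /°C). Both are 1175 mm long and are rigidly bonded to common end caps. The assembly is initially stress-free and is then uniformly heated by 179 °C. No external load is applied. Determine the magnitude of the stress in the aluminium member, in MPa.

Equilibrium of a rigid end plate with no external load gives equal and opposite internal forces ±P in the two members. Since α_{aluminium} > α_{cast iron}, heating drives the aluminium into compression and the cast iron into tension.
Compatibility of the two members (thermal + elastic change equal): (α₁ − α₂)ΔT = P·[1/(A₁E₁) + 1/(A₂E₂)].
|α₁ − α₂|·ΔT = 12.7×10⁻⁶ × 179 = 0.002273.
1/(A₁E₁) + 1/(A₂E₂) = 1/(2275×107×10³) + 1/(900×73×10³) = 1.933×10⁻⁸ N⁻¹.
So P = 0.002273 / 1.933×10⁻⁸ = 117.6 kN.
σ_{aluminium} = P/A₂ = 117600/900 = 130.7 MPa, compressive.

σ ≈ 131 MPa (compressive)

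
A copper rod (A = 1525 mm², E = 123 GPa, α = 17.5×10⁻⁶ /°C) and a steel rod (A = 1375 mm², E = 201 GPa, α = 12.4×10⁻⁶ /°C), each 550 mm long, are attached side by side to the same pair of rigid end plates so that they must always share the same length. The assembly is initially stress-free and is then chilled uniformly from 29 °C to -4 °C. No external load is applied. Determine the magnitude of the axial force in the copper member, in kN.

P ≈ 18.8 kN (tensile in the copper)

Equilibrium of a rigid end plate with no external load gives equal and opposite internal forces ±P in the two members. Since α_{copper} > α_{steel}, cooling drives the copper into tension and the steel into compression.
Compatibility of the two members (thermal + elastic change equal): (α₁ − α₂)ΔT = P·[1/(A₁E₁) + 1/(A₂E₂)].
|α₁ − α₂|·ΔT = 5.1×10⁻⁶ × 33 = 0.0001683.
1/(A₁E₁) + 1/(A₂E₂) = 1/(1525×123×10³) + 1/(1375×201×10³) = 8.949×10⁻⁹ N⁻¹.
So P = 0.0001683 / 8.949×10⁻⁹ = 18.81 kN.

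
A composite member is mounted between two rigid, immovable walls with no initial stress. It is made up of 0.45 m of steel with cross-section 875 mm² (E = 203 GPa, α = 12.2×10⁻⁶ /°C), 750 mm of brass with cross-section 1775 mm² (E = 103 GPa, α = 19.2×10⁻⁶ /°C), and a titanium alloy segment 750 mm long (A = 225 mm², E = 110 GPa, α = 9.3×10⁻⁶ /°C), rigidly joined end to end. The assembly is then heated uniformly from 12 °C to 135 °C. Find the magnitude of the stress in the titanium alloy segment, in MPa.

σ ≈ 398 MPa (compressive)

Free thermal expansion of the whole bar: Σ αᵢΔT Lᵢ = 12.2×10⁻⁶×123×450 + 19.2×10⁻⁶×123×750 + 9.3×10⁻⁶×123×750 = 3.304 mm.
The rigid supports impose zero overall length change; the single axial force P common to all segments must satisfy P Σ Lᵢ/(AᵢEᵢ) = δ_free.
The series flexibility is Σ Lᵢ/(AᵢEᵢ) = 450/(875×203×10³) + 750/(1775×103×10³) + 750/(225×110×10³) = 3.694×10⁻⁵ mm/N.
P = 3.304 / 3.694×10⁻⁵ = 89460 N = 89.46 kN, compressive.
σ_{titanium alloy} = P / A = 89460 / 225 = 397.6 MPa.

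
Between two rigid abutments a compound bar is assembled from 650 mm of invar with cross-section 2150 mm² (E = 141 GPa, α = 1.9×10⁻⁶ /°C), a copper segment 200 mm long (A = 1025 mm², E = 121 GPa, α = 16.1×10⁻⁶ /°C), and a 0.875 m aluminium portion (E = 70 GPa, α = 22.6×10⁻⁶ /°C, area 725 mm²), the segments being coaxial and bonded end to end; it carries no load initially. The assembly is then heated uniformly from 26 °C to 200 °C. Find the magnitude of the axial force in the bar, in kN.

If the supports were absent, the total length change would be Σ αᵢΔT Lᵢ = 1.9×10⁻⁶×174×650 + 16.1×10⁻⁶×174×200 + 22.6×10⁻⁶×174×875 = 4.216 mm.
The rigid supports impose zero overall length change; the single axial force P common to all segments must satisfy P Σ Lᵢ/(AᵢEᵢ) = δ_free.
Σ Lᵢ/(AᵢEᵢ) = 650/(2150×141×10³) + 200/(1025×121×10³) + 875/(725×70×10³) = 2.1×10⁻⁵ mm/N.
P = 4.216 / 2.1×10⁻⁵ = 200800 N = 200.8 kN, compressive.

P ≈ 201 kN (compressive)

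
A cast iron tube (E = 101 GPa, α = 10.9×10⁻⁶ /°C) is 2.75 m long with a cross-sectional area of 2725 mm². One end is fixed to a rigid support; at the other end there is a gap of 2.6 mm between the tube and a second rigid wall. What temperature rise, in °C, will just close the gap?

ΔT ≈ 86.7 °C

The gap closes when αΔT L = 2.6 mm, since the tube is still unstressed at that instant.
ΔT = 2.6 / (10.9×10⁻⁶ × 2750) = 86.74 °C.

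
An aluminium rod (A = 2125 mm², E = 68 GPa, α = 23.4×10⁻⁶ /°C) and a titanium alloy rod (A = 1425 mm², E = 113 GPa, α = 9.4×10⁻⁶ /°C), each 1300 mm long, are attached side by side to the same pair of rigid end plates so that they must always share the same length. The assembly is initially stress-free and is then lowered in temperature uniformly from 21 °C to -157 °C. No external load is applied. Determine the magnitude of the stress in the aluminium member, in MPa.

σ ≈ 89.3 MPa (tensile)

The aluminium has the larger α, so on cooling it would change length more than the titanium alloy if both were free. The rigid plates force a common final length, so the aluminium is put into tension and the titanium alloy into compression, with equal and opposite forces P (no external load).
Setting the final lengths equal and cancelling L: (α₁ − α₂)ΔT = P/(A₁E₁) + P/(A₂E₂).
|α₁ − α₂|·ΔT = 14×10⁻⁶ × 178 = 0.002492.
1/(A₁E₁) + 1/(A₂E₂) = 1/(2125×68×10³) + 1/(1425×113×10³) = 1.313×10⁻⁸ N⁻¹.
P = 0.002492 / 1.313×10⁻⁸ = 189800 N = 189.8 kN.
σ_{aluminium} = P/A₁ = 189800/2125 = 89.31 MPa, tensile.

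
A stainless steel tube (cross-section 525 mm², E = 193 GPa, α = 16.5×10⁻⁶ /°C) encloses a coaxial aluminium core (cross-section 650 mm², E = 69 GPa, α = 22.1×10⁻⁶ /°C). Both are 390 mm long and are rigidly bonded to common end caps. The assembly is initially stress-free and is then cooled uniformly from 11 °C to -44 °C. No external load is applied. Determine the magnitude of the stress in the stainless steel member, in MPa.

σ ≈ 18.2 MPa (compressive)

Both members must finish at the same length. With the larger α, the aluminium tends to over-contract; the plates restrain it, putting the aluminium in tension and the stainless steel in compression. With no external load the two internal forces are equal and opposite, magnitude P.
Compatibility of the two members (thermal + elastic change equal): (α₁ − α₂)ΔT = P·[1/(A₁E₁) + 1/(A₂E₂)].
|α₁ − α₂|·ΔT = 5.6×10⁻⁶ × 55 = 0.000308.
1/(A₁E₁) + 1/(A₂E₂) = 1/(525×193×10³) + 1/(650×69×10³) = 3.217×10⁻⁸ N⁻¹.
P = 0.000308 / 3.217×10⁻⁸ = 9575 N = 9.575 kN.
σ_{stainless steel} = P/A₁ = 9575/525 = 18.24 MPa, compressive.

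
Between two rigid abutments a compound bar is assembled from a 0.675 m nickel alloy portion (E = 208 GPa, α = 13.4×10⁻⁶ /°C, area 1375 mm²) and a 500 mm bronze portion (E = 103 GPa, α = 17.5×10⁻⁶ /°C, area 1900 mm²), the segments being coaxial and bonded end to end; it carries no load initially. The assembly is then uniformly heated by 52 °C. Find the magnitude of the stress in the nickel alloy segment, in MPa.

With the walls removed the bar would change length by δ_free = Σ αᵢΔT Lᵢ = 13.4×10⁻⁶×52×675 + 17.5×10⁻⁶×52×500 = 0.9253 mm.
Since the ends are fixed, an axial force P builds up, equal in every segment, with P · Σ Lᵢ/(AᵢEᵢ) = δ_free.
The series flexibility is Σ Lᵢ/(AᵢEᵢ) = 675/(1375×208×10³) + 500/(1900×103×10³) = 4.915×10⁻⁶ mm/N.
Hence P = δ_free / Σ(L/AE) = 0.9253/4.915×10⁻⁶ = 188.3 kN (compressive).
σ_{nickel alloy} = P / A = 188300 / 1375 = 136.9 MPa.

σ ≈ 137 MPa (compressive)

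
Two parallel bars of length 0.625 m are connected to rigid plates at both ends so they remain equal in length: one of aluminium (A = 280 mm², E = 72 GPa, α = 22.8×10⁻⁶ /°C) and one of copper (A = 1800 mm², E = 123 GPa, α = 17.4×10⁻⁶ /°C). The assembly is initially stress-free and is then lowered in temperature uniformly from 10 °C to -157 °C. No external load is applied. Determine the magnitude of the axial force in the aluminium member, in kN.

P ≈ 16.7 kN (tensile in the aluminium)

Both members must finish at the same length. With the larger α, the aluminium tends to over-contract; the plates restrain it, putting the aluminium in tension and the copper in compression. With no external load the two internal forces are equal and opposite, magnitude P.
Setting the final lengths equal and cancelling L: (α₁ − α₂)ΔT = P/(A₁E₁) + P/(A₂E₂).
|α₁ − α₂|·ΔT = 5.4×10⁻⁶ × 167 = 0.0009018.
1/(A₁E₁) + 1/(A₂E₂) = 1/(280×72×10³) + 1/(1800×123×10³) = 5.412×10⁻⁸ N⁻¹.
P = 0.0009018 / 5.412×10⁻⁸ = 16660 N = 16.66 kN.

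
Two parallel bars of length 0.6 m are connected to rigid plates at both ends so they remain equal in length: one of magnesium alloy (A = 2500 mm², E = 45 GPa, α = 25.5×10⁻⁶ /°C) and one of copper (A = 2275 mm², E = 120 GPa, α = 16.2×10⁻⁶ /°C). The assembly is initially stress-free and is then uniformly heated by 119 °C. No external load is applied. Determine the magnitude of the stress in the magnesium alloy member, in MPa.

The magnesium alloy has the larger α, so on heating it would change length more than the copper if both were free. The rigid plates force a common final length, so the magnesium alloy is put into compression and the copper into tension, with equal and opposite forces P (no external load).
Setting the final lengths equal and cancelling L: (α₁ − α₂)ΔT = P/(A₁E₁) + P/(A₂E₂).
|α₁ − α₂|·ΔT = 9.3×10⁻⁶ × 119 = 0.001107.
1/(A₁E₁) + 1/(A₂E₂) = 1/(2500×45×10³) + 1/(2275×120×10³) = 1.255×10⁻⁸ N⁻¹.
P = 0.001107 / 1.255×10⁻⁸ = 88170 N = 88.17 kN.
σ_{magnesium alloy} = P/A₁ = 88170/2500 = 35.27 MPa, compressive.

σ ≈ 35.3 MPa (compressive)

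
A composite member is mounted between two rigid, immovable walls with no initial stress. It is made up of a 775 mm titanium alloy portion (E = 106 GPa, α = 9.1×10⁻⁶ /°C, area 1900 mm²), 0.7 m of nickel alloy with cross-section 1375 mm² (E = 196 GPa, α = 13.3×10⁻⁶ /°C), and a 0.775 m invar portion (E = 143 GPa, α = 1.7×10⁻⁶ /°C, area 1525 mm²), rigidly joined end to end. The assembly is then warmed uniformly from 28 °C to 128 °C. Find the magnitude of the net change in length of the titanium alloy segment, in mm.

Free thermal expansion of the whole bar: Σ αᵢΔT Lᵢ = 9.1×10⁻⁶×100×775 + 13.3×10⁻⁶×100×700 + 1.7×10⁻⁶×100×775 = 1.768 mm.
Since the ends are fixed, an axial force P builds up, equal in every segment, with P · Σ Lᵢ/(AᵢEᵢ) = δ_free.
Σ Lᵢ/(AᵢEᵢ) = 775/(1900×106×10³) + 700/(1375×196×10³) + 775/(1525×143×10³) = 9.999×10⁻⁶ mm/N.
So P = 1.768 / 9.999×10⁻⁶ = 176.8 kN, compressive.
For the titanium alloy segment, free thermal change = 9.1×10⁻⁶×100×775 = 0.7052 mm and elastic change from P = 176800×775/(1900×106×10³) = 0.6804 mm; these oppose, so the net change is 0.0249 mm (segment lengthens).

|ΔL| ≈ 0.0249 mm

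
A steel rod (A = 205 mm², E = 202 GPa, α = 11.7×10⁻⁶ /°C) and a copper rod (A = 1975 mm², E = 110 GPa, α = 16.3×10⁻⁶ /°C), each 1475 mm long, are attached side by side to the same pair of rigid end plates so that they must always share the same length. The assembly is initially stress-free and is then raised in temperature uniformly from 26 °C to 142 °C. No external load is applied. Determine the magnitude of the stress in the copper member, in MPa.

Equilibrium of a rigid end plate with no external load gives equal and opposite internal forces ±P in the two members. Since α_{copper} > α_{steel}, heating drives the copper into compression and the steel into tension.
Equating the net (thermal + elastic) strains gives |α₁ − α₂|·ΔT = P·[1/(A₁E₁) + 1/(A₂E₂)].
|α₁ − α₂|·ΔT = 4.6×10⁻⁶ × 116 = 0.0005336.
1/(A₁E₁) + 1/(A₂E₂) = 1/(205×202×10³) + 1/(1975×110×10³) = 2.875×10⁻⁸ N⁻¹.
So P = 0.0005336 / 2.875×10⁻⁸ = 18.56 kN.
σ_{copper} = P/A₂ = 18560/1975 = 9.397 MPa, compressive.

σ ≈ 9.4 MPa (compressive)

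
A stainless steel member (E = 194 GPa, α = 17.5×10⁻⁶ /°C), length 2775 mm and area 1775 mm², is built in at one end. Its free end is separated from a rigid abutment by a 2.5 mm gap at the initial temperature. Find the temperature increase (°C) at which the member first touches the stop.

The gap closes when αΔT L = 2.5 mm, since the member is still unstressed at that instant.
ΔT = 2.5 / (17.5×10⁻⁶ × 2775) = 51.48 °C.

ΔT ≈ 51.5 °C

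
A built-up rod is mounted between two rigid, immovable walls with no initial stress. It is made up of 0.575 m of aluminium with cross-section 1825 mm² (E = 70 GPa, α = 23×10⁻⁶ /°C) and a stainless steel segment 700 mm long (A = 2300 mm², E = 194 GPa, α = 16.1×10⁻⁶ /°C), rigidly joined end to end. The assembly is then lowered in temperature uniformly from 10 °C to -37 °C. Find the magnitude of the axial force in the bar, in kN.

P ≈ 190 kN (tensile)

If the supports were absent, the total length change would be Σ αᵢΔT Lᵢ = 23×10⁻⁶×47×575 + 16.1×10⁻⁶×47×700 = 1.151 mm.
The rigid supports impose zero overall length change; the single axial force P common to all segments must satisfy P Σ Lᵢ/(AᵢEᵢ) = δ_free.
The series flexibility is Σ Lᵢ/(AᵢEᵢ) = 575/(1825×70×10³) + 700/(2300×194×10³) = 6.07×10⁻⁶ mm/N.
P = 1.151 / 6.07×10⁻⁶ = 189700 N = 189.7 kN, tensile.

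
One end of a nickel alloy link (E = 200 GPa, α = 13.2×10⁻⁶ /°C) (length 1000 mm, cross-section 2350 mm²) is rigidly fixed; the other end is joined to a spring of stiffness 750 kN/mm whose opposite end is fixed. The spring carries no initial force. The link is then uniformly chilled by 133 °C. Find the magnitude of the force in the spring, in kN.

P ≈ 507 kN

If the spring were absent the link would shorten by αΔT L = 13.2×10⁻⁶ × 133 × 1000 = 1.756 mm.
Let P be the tensile force in the spring. The link extends elastically by PL/(AE) and the spring stretches by P/k; together these equal δ_free.
P [ L/(AE) + 1/k ] = δ_free → P [ 1000/(2350×200×10³) + 1/(750×10³) ] = 1.756.
P = 1.756 / 3.461×10⁻⁶ = 507300 N.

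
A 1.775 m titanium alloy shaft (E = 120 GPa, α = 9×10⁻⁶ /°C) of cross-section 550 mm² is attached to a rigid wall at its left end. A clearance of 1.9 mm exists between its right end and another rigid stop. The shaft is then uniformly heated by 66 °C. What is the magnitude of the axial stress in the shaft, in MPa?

Unrestrained expansion: δ_free = αΔT L = 9×10⁻⁶ × 66 × 1775 = 1.054 mm.
Since δ_free = 1.05 mm is less than the 1.9 mm gap, the shaft never touches the wall. No axial force develops.

σ ≈ 0 MPa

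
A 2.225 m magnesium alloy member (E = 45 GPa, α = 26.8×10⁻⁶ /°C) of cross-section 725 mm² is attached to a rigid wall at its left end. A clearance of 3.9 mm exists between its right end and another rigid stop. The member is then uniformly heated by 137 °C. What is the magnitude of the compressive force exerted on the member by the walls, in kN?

If the wall were absent the member would grow by αΔT L = 26.8×10⁻⁶ × 137 × 2225 = 8.169 mm.
This exceeds the 3.9 mm gap, so the wall pushes back. The portion of expansion that must be recovered elastically is δ_free − gap = 8.169 − 3.9 = 4.269 mm.
Compatibility: PL/(AE) = 4.269 mm, so σ = P/A = E × (4.269/2225) = 86.35 MPa.
P = σA = 86.35 × 725 = 62.6 kN.

P ≈ 62.6 kN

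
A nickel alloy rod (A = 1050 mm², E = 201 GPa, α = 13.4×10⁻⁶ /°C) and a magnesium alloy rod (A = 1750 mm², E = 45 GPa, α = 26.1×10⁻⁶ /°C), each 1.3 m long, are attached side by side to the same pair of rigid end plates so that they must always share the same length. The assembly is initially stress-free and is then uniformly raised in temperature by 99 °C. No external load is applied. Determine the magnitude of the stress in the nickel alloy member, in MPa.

σ ≈ 68.7 MPa (tensile)

The magnesium alloy has the larger α, so on heating it would change length more than the nickel alloy if both were free. The rigid plates force a common final length, so the magnesium alloy is put into compression and the nickel alloy into tension, with equal and opposite forces P (no external load).
Equating the net (thermal + elastic) strains gives |α₁ − α₂|·ΔT = P·[1/(A₁E₁) + 1/(A₂E₂)].
|α₁ − α₂|·ΔT = 12.7×10⁻⁶ × 99 = 0.001257.
1/(A₁E₁) + 1/(A₂E₂) = 1/(1050×201×10³) + 1/(1750×45×10³) = 1.744×10⁻⁸ N⁻¹.
So P = 0.001257 / 1.744×10⁻⁸ = 72.11 kN.
σ_{nickel alloy} = P/A₁ = 72110/1050 = 68.67 MPa, tensile.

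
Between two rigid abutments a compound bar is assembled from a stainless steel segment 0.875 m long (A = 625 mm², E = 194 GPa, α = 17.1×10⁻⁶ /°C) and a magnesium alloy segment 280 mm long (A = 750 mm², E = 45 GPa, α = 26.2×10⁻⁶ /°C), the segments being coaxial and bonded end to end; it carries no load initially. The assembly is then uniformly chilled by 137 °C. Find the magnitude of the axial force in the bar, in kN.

If the supports were absent, the total length change would be Σ αᵢΔT Lᵢ = 17.1×10⁻⁶×137×875 + 26.2×10⁻⁶×137×280 = 3.055 mm.
The walls prevent any net length change, so an axial force P (same in every segment) develops. Compatibility: P · Σ Lᵢ/(AᵢEᵢ) = δ_free.
The series flexibility is Σ Lᵢ/(AᵢEᵢ) = 875/(625×194×10³) + 280/(750×45×10³) = 1.551×10⁻⁵ mm/N.
Hence P = δ_free / Σ(L/AE) = 3.055/1.551×10⁻⁵ = 196.9 kN (tensile).

P ≈ 197 kN (tensile)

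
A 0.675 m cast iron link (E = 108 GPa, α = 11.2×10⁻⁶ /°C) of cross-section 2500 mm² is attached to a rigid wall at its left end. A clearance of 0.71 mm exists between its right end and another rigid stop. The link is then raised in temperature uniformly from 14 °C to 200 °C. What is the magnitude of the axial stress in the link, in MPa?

Unrestrained expansion: δ_free = αΔT L = 11.2×10⁻⁶ × 186 × 675 = 1.406 mm.
The gap closes (δ_free > 0.71 mm) and the wall then resists a further 1.406 − 0.71 = 0.6962 mm of expansion.
So σ = E(δ_free − g)/L = 108×10³ × 0.6962/675 = 111.4 MPa.

σ ≈ 111 MPa (compressive)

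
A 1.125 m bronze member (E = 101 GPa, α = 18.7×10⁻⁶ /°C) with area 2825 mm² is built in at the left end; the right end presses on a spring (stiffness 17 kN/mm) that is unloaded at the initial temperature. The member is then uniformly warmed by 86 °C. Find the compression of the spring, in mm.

δ ≈ 1.7 mm

If the spring were absent the member would lengthen by αΔT L = 18.7×10⁻⁶ × 86 × 1125 = 1.809 mm.
Let P be the compressive force at the spring. The member shortens elastically by PL/(AE) and the spring compresses by P/k; together these equal δ_free.
So P = δ_free / [L/(AE) + 1/k] = 1.809 / [ 1125/(2825×101×10³) + 1/(17×10³) ].
P = 1.809 / 6.277×10⁻⁵ = 28820 N.
Spring compression = P/k = 28820/(17×10³) = 1.696 mm.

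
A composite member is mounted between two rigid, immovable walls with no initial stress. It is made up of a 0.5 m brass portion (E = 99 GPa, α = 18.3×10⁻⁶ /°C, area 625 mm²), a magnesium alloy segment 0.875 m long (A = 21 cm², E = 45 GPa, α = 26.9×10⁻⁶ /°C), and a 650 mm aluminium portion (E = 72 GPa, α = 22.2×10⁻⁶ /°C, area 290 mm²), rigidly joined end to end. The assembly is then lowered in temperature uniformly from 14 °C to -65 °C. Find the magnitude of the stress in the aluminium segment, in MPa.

σ ≈ 265 MPa (tensile)

Free thermal contraction of the whole bar: Σ αᵢΔT Lᵢ = 18.3×10⁻⁶×79×500 + 26.9×10⁻⁶×79×875 + 22.2×10⁻⁶×79×650 = 3.722 mm.
Since the ends are fixed, an axial force P builds up, equal in every segment, with P · Σ Lᵢ/(AᵢEᵢ) = δ_free.
Σ Lᵢ/(AᵢEᵢ) = 500/(625×99×10³) + 875/(2100×45×10³) + 650/(290×72×10³) = 4.847×10⁻⁵ mm/N.
So P = 3.722 / 4.847×10⁻⁵ = 76.8 kN, tensile.
σ_{aluminium} = P / A = 76800 / 290 = 264.8 MPa.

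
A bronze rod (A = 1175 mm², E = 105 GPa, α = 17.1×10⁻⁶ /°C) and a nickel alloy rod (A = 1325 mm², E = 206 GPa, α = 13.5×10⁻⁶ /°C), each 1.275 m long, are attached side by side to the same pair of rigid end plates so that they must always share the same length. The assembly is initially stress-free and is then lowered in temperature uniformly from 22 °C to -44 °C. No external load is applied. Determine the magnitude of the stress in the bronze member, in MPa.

σ ≈ 17.2 MPa (tensile)

The bronze has the larger α, so on cooling it would change length more than the nickel alloy if both were free. The rigid plates force a common final length, so the bronze is put into tension and the nickel alloy into compression, with equal and opposite forces P (no external load).
Equating the net (thermal + elastic) strains gives |α₁ − α₂|·ΔT = P·[1/(A₁E₁) + 1/(A₂E₂)].
|α₁ − α₂|·ΔT = 3.6×10⁻⁶ × 66 = 0.0002376.
1/(A₁E₁) + 1/(A₂E₂) = 1/(1175×105×10³) + 1/(1325×206×10³) = 1.177×10⁻⁸ N⁻¹.
P = 0.0002376 / 1.177×10⁻⁸ = 20190 N = 20.19 kN.
σ_{bronze} = P/A₁ = 20190/1175 = 17.18 MPa, tensile.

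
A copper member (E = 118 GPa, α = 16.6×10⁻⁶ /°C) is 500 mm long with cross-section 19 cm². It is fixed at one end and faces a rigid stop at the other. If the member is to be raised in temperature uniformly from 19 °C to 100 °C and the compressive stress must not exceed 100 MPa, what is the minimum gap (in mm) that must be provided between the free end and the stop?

Free expansion if unrestrained: δ_free = αΔT L = 16.6×10⁻⁶ × 81 × 500 = 0.6723 mm.
At the allowable stress the elastic shortening the wall may impose is σL/E = 100 × 500 / (118×10³) = 0.4237 mm.
So the gap has to take up the difference, g_min = δ_free − σL/E = 0.6723 − 0.4237 = 0.2486 mm.

g ≈ 0.249 mm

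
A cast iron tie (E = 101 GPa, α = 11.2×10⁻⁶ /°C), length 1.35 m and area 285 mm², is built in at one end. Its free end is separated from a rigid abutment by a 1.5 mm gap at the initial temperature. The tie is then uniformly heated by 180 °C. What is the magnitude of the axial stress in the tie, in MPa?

If the wall were absent the tie would grow by αΔT L = 11.2×10⁻⁶ × 180 × 1350 = 2.722 mm.
This exceeds the 1.5 mm gap, so the wall pushes back. The portion of expansion that must be recovered elastically is δ_free − gap = 2.722 − 1.5 = 1.222 mm.
That suppressed elongation corresponds to σ = E·Δ/L = 101×10³ × 1.222/1350 = 91.39 MPa.

σ ≈ 91.4 MPa (compressive)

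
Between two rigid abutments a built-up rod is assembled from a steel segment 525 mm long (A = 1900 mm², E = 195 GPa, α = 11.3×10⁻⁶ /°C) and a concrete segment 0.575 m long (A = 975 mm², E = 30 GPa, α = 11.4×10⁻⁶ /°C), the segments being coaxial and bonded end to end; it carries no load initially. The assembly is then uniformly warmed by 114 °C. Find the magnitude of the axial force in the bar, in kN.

P ≈ 67.5 kN (compressive)

If the supports were absent, the total length change would be Σ αᵢΔT Lᵢ = 11.3×10⁻⁶×114×525 + 11.4×10⁻⁶×114×575 = 1.424 mm.
The walls prevent any net length change, so an axial force P (same in every segment) develops. Compatibility: P · Σ Lᵢ/(AᵢEᵢ) = δ_free.
The series flexibility is Σ Lᵢ/(AᵢEᵢ) = 525/(1900×195×10³) + 575/(975×30×10³) = 2.108×10⁻⁵ mm/N.
P = 1.424 / 2.108×10⁻⁵ = 67550 N = 67.55 kN, compressive.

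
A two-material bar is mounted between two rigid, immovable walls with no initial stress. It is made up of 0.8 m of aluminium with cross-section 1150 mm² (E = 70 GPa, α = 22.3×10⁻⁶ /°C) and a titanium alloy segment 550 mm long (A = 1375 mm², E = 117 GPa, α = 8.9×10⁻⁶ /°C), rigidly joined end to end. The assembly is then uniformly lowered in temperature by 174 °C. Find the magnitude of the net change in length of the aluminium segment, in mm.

|ΔL| ≈ 0.161 mm

With the walls removed the bar would change length by δ_free = Σ αᵢΔT Lᵢ = 22.3×10⁻⁶×174×800 + 8.9×10⁻⁶×174×550 = 3.956 mm.
The rigid supports impose zero overall length change; the single axial force P common to all segments must satisfy P Σ Lᵢ/(AᵢEᵢ) = δ_free.
Σ Lᵢ/(AᵢEᵢ) = 800/(1150×70×10³) + 550/(1375×117×10³) = 1.336×10⁻⁵ mm/N.
P = 3.956 / 1.336×10⁻⁵ = 296200 N = 296.2 kN, tensile.
For the aluminium segment, free thermal change = 22.3×10⁻⁶×174×800 = 3.104 mm and elastic change from P = 296200×800/(1150×70×10³) = 2.943 mm; these oppose, so the net change is 0.161 mm (segment shortens).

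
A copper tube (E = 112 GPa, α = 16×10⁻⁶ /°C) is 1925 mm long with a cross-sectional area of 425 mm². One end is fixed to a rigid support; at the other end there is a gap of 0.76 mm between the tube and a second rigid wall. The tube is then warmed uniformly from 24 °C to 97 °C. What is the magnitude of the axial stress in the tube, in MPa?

σ ≈ 86.6 MPa (compressive)

Unrestrained expansion: δ_free = αΔT L = 16×10⁻⁶ × 73 × 1925 = 2.248 mm.
This exceeds the 0.76 mm gap, so the wall pushes back. The portion of expansion that must be recovered elastically is δ_free − gap = 2.248 − 0.76 = 1.488 mm.
So σ = E(δ_free − g)/L = 112×10³ × 1.488/1925 = 86.6 MPa.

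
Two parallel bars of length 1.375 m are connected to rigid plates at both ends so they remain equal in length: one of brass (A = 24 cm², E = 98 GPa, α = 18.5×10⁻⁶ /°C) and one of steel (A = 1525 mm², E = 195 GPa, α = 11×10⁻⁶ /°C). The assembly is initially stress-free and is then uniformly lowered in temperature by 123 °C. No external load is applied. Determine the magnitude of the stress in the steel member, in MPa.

σ ≈ 79.4 MPa (compressive)

Equilibrium of a rigid end plate with no external load gives equal and opposite internal forces ±P in the two members. Since α_{brass} > α_{steel}, cooling drives the brass into tension and the steel into compression.
Compatibility of the two members (thermal + elastic change equal): (α₁ − α₂)ΔT = P·[1/(A₁E₁) + 1/(A₂E₂)].
|α₁ − α₂|·ΔT = 7.5×10⁻⁶ × 123 = 0.0009225.
1/(A₁E₁) + 1/(A₂E₂) = 1/(2400×98×10³) + 1/(1525×195×10³) = 7.614×10⁻⁹ N⁻¹.
P = 0.0009225 / 7.614×10⁻⁹ = 121200 N = 121.2 kN.
σ_{steel} = P/A₂ = 121200/1525 = 79.44 MPa, compressive.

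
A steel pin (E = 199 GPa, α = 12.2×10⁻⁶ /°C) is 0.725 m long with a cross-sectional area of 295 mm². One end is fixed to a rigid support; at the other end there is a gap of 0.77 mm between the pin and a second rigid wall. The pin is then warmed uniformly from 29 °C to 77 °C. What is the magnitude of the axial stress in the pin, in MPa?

σ ≈ 0 MPa

Unrestrained expansion: δ_free = αΔT L = 12.2×10⁻⁶ × 48 × 725 = 0.4246 mm.
Since δ_free = 0.425 mm is less than the 0.77 mm gap, the pin never touches the wall. No axial force develops.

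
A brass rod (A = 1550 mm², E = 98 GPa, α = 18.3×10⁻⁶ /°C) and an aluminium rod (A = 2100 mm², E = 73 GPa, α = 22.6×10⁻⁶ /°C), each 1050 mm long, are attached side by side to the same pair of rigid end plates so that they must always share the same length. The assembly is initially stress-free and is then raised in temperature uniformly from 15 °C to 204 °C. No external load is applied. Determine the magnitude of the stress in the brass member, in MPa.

σ ≈ 40 MPa (tensile)

Equilibrium of a rigid end plate with no external load gives equal and opposite internal forces ±P in the two members. Since α_{aluminium} > α_{brass}, heating drives the aluminium into compression and the brass into tension.
Equating the net (thermal + elastic) strains gives |α₁ − α₂|·ΔT = P·[1/(A₁E₁) + 1/(A₂E₂)].
|α₁ − α₂|·ΔT = 4.3×10⁻⁶ × 189 = 0.0008127.
1/(A₁E₁) + 1/(A₂E₂) = 1/(1550×98×10³) + 1/(2100×73×10³) = 1.311×10⁻⁸ N⁻¹.
P = 0.0008127 / 1.311×10⁻⁸ = 62010 N = 62.01 kN.
σ_{brass} = P/A₁ = 62010/1550 = 40 MPa, tensile.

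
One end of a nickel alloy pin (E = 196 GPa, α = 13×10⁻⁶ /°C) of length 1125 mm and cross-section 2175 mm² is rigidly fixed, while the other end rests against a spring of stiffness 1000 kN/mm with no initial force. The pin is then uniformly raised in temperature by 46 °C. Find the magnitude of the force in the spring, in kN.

The unrestrained thermal change is αΔT L = 13×10⁻⁶ × 46 × 1125 = 0.6727 mm.
With a force P in the spring, the elastic change of the pin is PL/(AE) and that of the spring is P/k; compatibility requires their sum to equal δ_free.
So P = δ_free / [L/(AE) + 1/k] = 0.6727 / [ 1125/(2175×196×10³) + 1/(1000×10³) ].
P = 0.6727 / 3.639×10⁻⁶ = 184900 N.

P ≈ 185 kN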